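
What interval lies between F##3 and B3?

diminished fourth

The letter names run F→B, a span of 3 letter steps, so the interval is some kind of fourth.
F## to B is 4 semitones. A perfect fourth is 5, so 4 makes it diminished.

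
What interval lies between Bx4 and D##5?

minor third

The letter names run B→D, a span of 2 letter steps, so the interval is some kind of third.
B## to D## is 3 semitones. A major third is 4, so 3 makes it minor.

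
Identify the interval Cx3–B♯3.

minor seventh

The letter names run C→B, a span of 6 letter steps, so the interval is some kind of seventh.
C## to B# is 10 semitones. A major seventh is 11, so 10 makes it minor.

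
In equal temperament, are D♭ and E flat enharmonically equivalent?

No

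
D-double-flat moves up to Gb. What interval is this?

augmented fourth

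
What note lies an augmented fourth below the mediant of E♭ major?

Db

The mediant of Eb major is G.
An augmented fourth (6 semitones) below G lands on the letter D, giving Db.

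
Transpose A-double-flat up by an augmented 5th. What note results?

Eb

A up a perfect fifth is E, so the target letter is E.
From Abb, an augmented fifth is 8 semitones up: Eb.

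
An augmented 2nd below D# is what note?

D down a major second is C, so the target letter is C.
From D#, an augmented second is 3 semitones down: C.

C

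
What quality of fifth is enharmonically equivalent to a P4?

A perfect fourth spans 5 semitones.
A fifth spanning 5 semitones is doubly diminished (the perfect fifth is 7).

doubly diminished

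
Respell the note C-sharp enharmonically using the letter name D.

Db

C# is pitch class 1. The letter D alone is pitch class 2.
To reach pitch class 1 from D requires an offset of -1 semitone, i.e. flat: Db.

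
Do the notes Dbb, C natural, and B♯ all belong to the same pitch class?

Yes

Dbb is pitch class 0; C is pitch class 0; B# is pitch class 0.
All spellings map to pitch class 0, so they are enharmonically equivalent.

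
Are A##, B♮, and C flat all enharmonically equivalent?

A## = pitch class 11 and B = pitch class 11 and Cb = pitch class 11 — the same pitch class, so they are enharmonic equivalents.

Yes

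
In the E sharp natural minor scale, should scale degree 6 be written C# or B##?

Each scale degree takes a distinct letter name. Degree 6 of a scale on E must use the letter C.
C# and B## are enharmonically the same pitch, but only C# uses the letter C, so it is the correct spelling here.

C#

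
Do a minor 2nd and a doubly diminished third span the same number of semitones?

A minor second spans 1 semitone; a doubly diminished third spans 1.
They are enharmonically equivalent.

Yes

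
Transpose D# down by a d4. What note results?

A##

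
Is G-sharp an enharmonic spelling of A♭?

Yes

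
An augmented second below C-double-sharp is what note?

A second below C lands on the letter B.
An augmented second spans 3 semitones, so C## moves to pitch class 11. On the letter B that is B.

B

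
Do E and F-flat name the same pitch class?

Yes

E is pitch class 4; Fb is pitch class 4.
All spellings map to pitch class 4, so they are enharmonically equivalent.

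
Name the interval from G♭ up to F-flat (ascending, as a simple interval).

minor seventh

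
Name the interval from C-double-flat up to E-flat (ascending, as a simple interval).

Counting letters C–D–E gives a third.
Cbb→Eb = 5 semitones, 1 wider than the major third (4), so augmented.

augmented third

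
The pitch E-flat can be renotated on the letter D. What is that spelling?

D#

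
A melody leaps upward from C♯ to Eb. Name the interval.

The letter names run C→E, a span of 2 letter steps, so the interval is some kind of third.
C# to Eb is 2 semitones. A major third is 4, so 2 makes it diminished.

diminished third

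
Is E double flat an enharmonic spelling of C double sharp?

Yes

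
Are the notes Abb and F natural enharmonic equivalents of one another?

No

Two spellings are enharmonically equivalent only if they share a pitch class.
Here Abb → 7, F → 5; 5 ≠ 7, so they are not.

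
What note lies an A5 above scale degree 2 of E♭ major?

C#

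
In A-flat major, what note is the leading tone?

Degree 7 takes the letter 6 steps above A, which is G.
In major, degree 7 sits 11 semitones above the tonic. Ab + 11 semitones is pitch class 7, spelled on G as G.

G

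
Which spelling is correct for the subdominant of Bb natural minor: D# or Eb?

Each scale degree takes a distinct letter name. Degree 4 of a scale on B must use the letter E.
Eb and D# are enharmonically the same pitch, but only Eb uses the letter E, so it is the correct spelling here.

Eb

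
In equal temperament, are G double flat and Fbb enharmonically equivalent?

No

Gbb is pitch class 5; Fbb is pitch class 3.
The pitch classes differ (5 vs. 3), so they are not enharmonic equivalents.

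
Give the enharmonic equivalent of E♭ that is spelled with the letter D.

D#

Eb is pitch class 3. The letter D alone is pitch class 2.
To reach pitch class 3 from D requires an offset of +1 semitone, i.e. sharp: D#.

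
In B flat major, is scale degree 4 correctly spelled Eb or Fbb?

Each scale degree takes a distinct letter name. Degree 4 of a scale on B must use the letter E.
Eb and Fbb are enharmonically the same pitch, but only Eb uses the letter E, so it is the correct spelling here.

Eb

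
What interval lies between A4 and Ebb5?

doubly diminished fifth

The letter names run A→E, a span of 4 letter steps, so the interval is some kind of fifth.
A to Ebb is 5 semitones. A perfect fifth is 7, so 5 makes it doubly diminished.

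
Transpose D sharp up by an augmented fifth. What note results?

A##

D up a perfect fifth is A, so the target letter is A.
From D#, an augmented fifth is 8 semitones up: A##.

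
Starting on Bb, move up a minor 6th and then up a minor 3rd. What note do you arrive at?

A minor sixth up from Bb is Gb (letter G, 8 semitones up).
A minor third up from Gb is Bbb (letter B, 3 semitones up).

Bbb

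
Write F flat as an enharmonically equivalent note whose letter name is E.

Fb is pitch class 4. The letter E alone is pitch class 4.
Pitch class 4 on E needs no accidental: E.

E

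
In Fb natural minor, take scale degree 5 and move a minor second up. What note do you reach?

Scale degree 5 of Fb natural minor is Cb.
A minor second (1 semitone) above Cb lands on the letter D, giving Dbb.

Dbb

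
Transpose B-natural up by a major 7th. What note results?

B up a major seventh is A#, so the target letter is A.
From B, a major seventh is 11 semitones up: A#.

A#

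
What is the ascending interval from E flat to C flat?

The letter names run E→C, a span of 5 letter steps, so the interval is some kind of sixth.
Eb to Cb is 8 semitones. A major sixth is 9, so 8 makes it minor.

minor sixth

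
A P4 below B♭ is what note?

F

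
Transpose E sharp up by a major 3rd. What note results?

A third above E lands on the letter G.
A major third spans 4 semitones, so E# moves to pitch class 9. On the letter G that is G##.

G##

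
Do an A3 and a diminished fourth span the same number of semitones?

An augmented third spans 5 semitones; a diminished fourth spans 4.
The spans differ, so they are not enharmonic equivalents.

No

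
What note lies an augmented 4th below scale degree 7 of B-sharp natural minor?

E

Scale degree 7 of B# natural minor is A#.
An augmented fourth (6 semitones) below A# lands on the letter E, giving E.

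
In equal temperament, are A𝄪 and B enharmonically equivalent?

Yes

A## = pitch class 11 and B = pitch class 11 — the same pitch class, so they are enharmonic equivalents.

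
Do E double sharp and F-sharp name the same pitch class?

Yes

E## is pitch class 6; F# is pitch class 6.
All spellings map to pitch class 6, so they are enharmonically equivalent.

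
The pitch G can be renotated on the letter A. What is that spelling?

G is pitch class 7. The letter A alone is pitch class 9.
To reach pitch class 7 from A requires an offset of -2 semitones, i.e. double flat: Abb.

Abb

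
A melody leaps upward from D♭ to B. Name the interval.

The letter names run D→B, a span of 5 letter steps, so the interval is some kind of sixth.
Db to B is 10 semitones. A major sixth is 9, so 10 makes it augmented.

augmented sixth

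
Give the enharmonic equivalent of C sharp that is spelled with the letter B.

B##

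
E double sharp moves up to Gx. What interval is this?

minor third

The letter names run E→G, a span of 2 letter steps, so the interval is some kind of third.
E## to G## is 3 semitones. A major third is 4, so 3 makes it minor.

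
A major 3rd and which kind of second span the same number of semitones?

A major third spans 4 semitones.
A second spanning 4 semitones is doubly augmented (the major second is 2).

doubly augmented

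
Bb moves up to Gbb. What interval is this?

The letter names run B→G, a span of 5 letter steps, so the interval is some kind of sixth.
Bb to Gbb is 7 semitones. A major sixth is 9, so 7 makes it diminished.

diminished sixth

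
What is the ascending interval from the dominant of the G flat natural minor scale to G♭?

The dominant of Gb natural minor is Db.
Db up to Gb: letters D→G make it a fourth; 5 semitones makes it perfect.

perfect fourth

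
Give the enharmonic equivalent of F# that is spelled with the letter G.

Plain G sits 1 semitone above F#, so on the letter G the same pitch needs a flat: Gb.

Gb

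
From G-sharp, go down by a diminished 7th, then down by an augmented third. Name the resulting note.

A diminished seventh down from G# is A## (letter A, 9 semitones down).
An augmented third down from A## is F# (letter F, 5 semitones down).

F#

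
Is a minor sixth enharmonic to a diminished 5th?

A minor sixth spans 8 semitones; a diminished fifth spans 6.
The spans differ, so they are not enharmonic equivalents.

No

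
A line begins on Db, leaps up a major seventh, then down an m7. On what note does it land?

D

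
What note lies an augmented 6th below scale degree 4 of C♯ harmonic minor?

Ab

Scale degree 4 of C# harmonic minor is F#.
An augmented sixth (10 semitones) below F# lands on the letter A, giving Ab.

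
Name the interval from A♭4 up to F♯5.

augmented sixth

Counting letters A–B–C–D–E–F gives a sixth.
Ab→F# = 10 semitones, 1 wider than the major sixth (9), so augmented.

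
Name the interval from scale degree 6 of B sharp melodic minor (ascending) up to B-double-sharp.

major third

Scale degree 6 of B# melodic minor (ascending) is G##.
G## up to B##: letters G→B make it a third; 4 semitones makes it major.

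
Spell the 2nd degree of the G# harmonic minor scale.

Degree 2 takes the letter 1 step above G, which is A.
In harmonic minor, degree 2 sits 2 semitones above the tonic. G# + 2 semitones is pitch class 10, spelled on A as A#.

A#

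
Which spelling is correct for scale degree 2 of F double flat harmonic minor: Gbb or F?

Each scale degree takes a distinct letter name. Degree 2 of a scale on F must use the letter G.
Gbb and F are enharmonically the same pitch, but only Gbb uses the letter G, so it is the correct spelling here.

Gbb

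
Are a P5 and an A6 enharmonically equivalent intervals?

No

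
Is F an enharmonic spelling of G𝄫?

F is pitch class 5; Gbb is pitch class 5.
All spellings map to pitch class 5, so they are enharmonically equivalent.

Yes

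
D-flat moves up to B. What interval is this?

augmented sixth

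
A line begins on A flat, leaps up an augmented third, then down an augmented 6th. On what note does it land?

Eb

An augmented third up from Ab is C# (letter C, 5 semitones up).
An augmented sixth down from C# is Eb (letter E, 10 semitones down).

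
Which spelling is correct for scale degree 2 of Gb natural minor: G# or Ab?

Each scale degree takes a distinct letter name. Degree 2 of a scale on G must use the letter A.
Ab and G# are enharmonically the same pitch, but only Ab uses the letter A, so it is the correct spelling here.

Ab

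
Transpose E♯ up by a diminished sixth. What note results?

C

A sixth above E lands on the letter C.
A diminished sixth spans 7 semitones, so E# moves to pitch class 0. On the letter C that is C.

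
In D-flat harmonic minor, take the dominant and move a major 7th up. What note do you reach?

The dominant of Db harmonic minor is Ab.
A major seventh (11 semitones) above Ab lands on the letter G, giving G.

G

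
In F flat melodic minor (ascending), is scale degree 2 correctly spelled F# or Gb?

Each scale degree takes a distinct letter name. Degree 2 of a scale on F must use the letter G.
Gb and F# are enharmonically the same pitch, but only Gb uses the letter G, so it is the correct spelling here.

Gb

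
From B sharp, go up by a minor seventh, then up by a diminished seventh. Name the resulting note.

G

A minor seventh up from B# is A# (letter A, 10 semitones up).
A diminished seventh up from A# is G (letter G, 9 semitones up).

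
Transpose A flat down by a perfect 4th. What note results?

Eb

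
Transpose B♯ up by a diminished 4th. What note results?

A fourth above B lands on the letter E.
A diminished fourth spans 4 semitones, so B# moves to pitch class 4. On the letter E that is E.

E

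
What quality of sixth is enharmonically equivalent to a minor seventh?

A minor seventh spans 10 semitones.
A sixth spanning 10 semitones is augmented (the major sixth is 9).

augmented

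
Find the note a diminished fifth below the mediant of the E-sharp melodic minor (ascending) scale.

The mediant of E# melodic minor (ascending) is G#.
A diminished fifth (6 semitones) below G# lands on the letter C, giving C##.

C##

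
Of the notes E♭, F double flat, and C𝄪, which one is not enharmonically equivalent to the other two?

In 12-tone equal temperament, enharmonic equivalents share a pitch class. Eb is pitch class 3; Fbb is pitch class 3; C## is pitch class 2.
Eb and Fbb share pitch class 3, while C## is pitch class 2.

C##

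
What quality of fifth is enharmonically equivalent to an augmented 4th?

An augmented fourth spans 6 semitones.
A fifth spanning 6 semitones is diminished (the perfect fifth is 7).

diminished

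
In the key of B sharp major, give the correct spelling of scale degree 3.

D##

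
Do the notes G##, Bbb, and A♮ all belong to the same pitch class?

G## = pitch class 9 and Bbb = pitch class 9 and A = pitch class 9 — the same pitch class, so they are enharmonic equivalents.

Yes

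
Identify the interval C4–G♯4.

The letter names run C→G, a span of 4 letter steps, so the interval is some kind of fifth.
C to G# is 8 semitones. A perfect fifth is 7, so 8 makes it augmented.

augmented fifth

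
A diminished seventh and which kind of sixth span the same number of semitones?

major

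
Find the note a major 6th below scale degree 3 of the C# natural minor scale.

G

Scale degree 3 of C# natural minor is E.
A major sixth (9 semitones) below E lands on the letter G, giving G.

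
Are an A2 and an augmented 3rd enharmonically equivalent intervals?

No

An augmented second spans 3 semitones; an augmented third spans 5.
The spans differ, so they are not enharmonic equivalents.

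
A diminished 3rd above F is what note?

Abb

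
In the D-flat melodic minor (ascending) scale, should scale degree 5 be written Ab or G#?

Ab

Each scale degree takes a distinct letter name. Degree 5 of a scale on D must use the letter A.
Ab and G# are enharmonically the same pitch, but only Ab uses the letter A, so it is the correct spelling here.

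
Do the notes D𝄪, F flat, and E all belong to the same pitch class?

Yes

D## = pitch class 4 and Fb = pitch class 4 and E = pitch class 4 — the same pitch class, so they are enharmonic equivalents.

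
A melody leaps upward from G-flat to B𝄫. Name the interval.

minor third

Counting letters G–A–B gives a third.
Gb→Bbb = 3 semitones, 1 narrower than the major third (4), so minor.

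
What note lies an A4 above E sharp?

A##

E up a perfect fourth is A, so the target letter is A.
From E#, an augmented fourth is 6 semitones up: A##.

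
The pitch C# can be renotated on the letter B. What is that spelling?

B##

Plain B sits 2 semitones below C#, so on the letter B the same pitch needs a double sharp: B##.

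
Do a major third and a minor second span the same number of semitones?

No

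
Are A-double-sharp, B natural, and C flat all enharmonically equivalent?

Yes

A## = pitch class 11 and B = pitch class 11 and Cb = pitch class 11 — the same pitch class, so they are enharmonic equivalents.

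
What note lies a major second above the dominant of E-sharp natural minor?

C##

The dominant of E# natural minor is B#.
A major second (2 semitones) above B# lands on the letter C, giving C##.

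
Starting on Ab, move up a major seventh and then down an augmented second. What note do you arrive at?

A major seventh up from Ab is G (letter G, 11 semitones up).
An augmented second down from G is Fb (letter F, 3 semitones down).

Fb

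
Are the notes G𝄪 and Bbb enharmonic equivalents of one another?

Yes

G## is pitch class 9; Bbb is pitch class 9.
All spellings map to pitch class 9, so they are enharmonically equivalent.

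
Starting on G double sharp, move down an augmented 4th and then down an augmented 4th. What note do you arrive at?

An augmented fourth down from G## is D# (letter D, 6 semitones down).
An augmented fourth down from D# is A (letter A, 6 semitones down).

A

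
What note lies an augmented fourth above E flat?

E up a perfect fourth is A, so the target letter is A.
From Eb, an augmented fourth is 6 semitones up: A.

A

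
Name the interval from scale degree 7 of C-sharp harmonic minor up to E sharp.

Scale degree 7 of C# harmonic minor is B#.
B# up to E#: letters B→E make it a fourth; 5 semitones makes it perfect.

perfect fourth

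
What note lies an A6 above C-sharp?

C up a major sixth is A, so the target letter is A.
From C#, an augmented sixth is 10 semitones up: A##.

A##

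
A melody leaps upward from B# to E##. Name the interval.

augmented fourth

The letter names run B→E, a span of 3 letter steps, so the interval is some kind of fourth.
B# to E## is 6 semitones. A perfect fourth is 5, so 6 makes it augmented.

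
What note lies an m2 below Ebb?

Db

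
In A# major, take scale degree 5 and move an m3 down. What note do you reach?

C##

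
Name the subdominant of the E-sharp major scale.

The E# major scale runs E# F## G## A# B# C## D##.
Degree 4 is A#.

A#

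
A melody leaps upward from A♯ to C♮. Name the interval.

The letter names run A→C, a span of 2 letter steps, so the interval is some kind of third.
A# to C is 2 semitones. A major third is 4, so 2 makes it diminished.

diminished third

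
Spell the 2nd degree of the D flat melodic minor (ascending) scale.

Degree 2 takes the letter 1 step above D, which is E.
In melodic minor (ascending), degree 2 sits 2 semitones above the tonic. Db + 2 semitones is pitch class 3, spelled on E as Eb.

Eb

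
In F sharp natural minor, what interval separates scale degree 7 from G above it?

minor third

Scale degree 7 of F# natural minor is E.
E up to G: letters E→G make it a third; 3 semitones makes it minor.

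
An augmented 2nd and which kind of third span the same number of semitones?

An augmented second spans 3 semitones.
A third spanning 3 semitones is minor (the major third is 4).

minor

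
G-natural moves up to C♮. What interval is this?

The letter names run G→C, a span of 3 letter steps, so the interval is some kind of fourth.
G to C is 5 semitones. A perfect fourth is 5, so 5 makes it perfect.

perfect fourth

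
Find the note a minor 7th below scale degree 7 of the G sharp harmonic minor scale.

G##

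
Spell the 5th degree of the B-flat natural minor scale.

Degree 5 takes the letter 4 steps above B, which is F.
In natural minor, degree 5 sits 7 semitones above the tonic. Bb + 7 semitones is pitch class 5, spelled on F as F.

F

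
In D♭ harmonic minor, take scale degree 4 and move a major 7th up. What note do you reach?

F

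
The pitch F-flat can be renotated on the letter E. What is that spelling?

Plain E sits at the same pitch as Fb, so on the letter E the same pitch needs a natural: E.

E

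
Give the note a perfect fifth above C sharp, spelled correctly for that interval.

G#

A fifth above C lands on the letter G.
A perfect fifth spans 7 semitones, so C# moves to pitch class 8. On the letter G that is G#.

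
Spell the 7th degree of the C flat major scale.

Bb

Degree 7 takes the letter 6 steps above C, which is B.
In major, degree 7 sits 11 semitones above the tonic. Cb + 11 semitones is pitch class 10, spelled on B as Bb.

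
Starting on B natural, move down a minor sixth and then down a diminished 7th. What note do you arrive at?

E##

A minor sixth down from B is D# (letter D, 8 semitones down).
A diminished seventh down from D# is E## (letter E, 9 semitones down).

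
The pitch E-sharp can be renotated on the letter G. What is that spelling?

E# is pitch class 5. The letter G alone is pitch class 7.
To reach pitch class 5 from G requires an offset of -2 semitones, i.e. double flat: Gbb.

Gbb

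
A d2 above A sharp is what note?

A second above A lands on the letter B.
A diminished second spans 0 semitones, so A# moves to pitch class 10. On the letter B that is Bb.

Bb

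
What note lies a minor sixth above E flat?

Cb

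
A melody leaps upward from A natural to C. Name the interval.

The letter names run A→C, a span of 2 letter steps, so the interval is some kind of third.
A to C is 3 semitones. A major third is 4, so 3 makes it minor.

minor third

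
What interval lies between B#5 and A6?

Counting letters B–C–D–E–F–G–A gives a seventh.
B#→A = 9 semitones, 2 narrower than the major seventh (11), so diminished.

diminished seventh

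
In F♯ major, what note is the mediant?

Degree 3 takes the letter 2 steps above F, which is A.
In major, degree 3 sits 4 semitones above the tonic. F# + 4 semitones is pitch class 10, spelled on A as A#.

A#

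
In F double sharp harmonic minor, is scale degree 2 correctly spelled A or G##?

G##

Each scale degree takes a distinct letter name. Degree 2 of a scale on F must use the letter G.
G## and A are enharmonically the same pitch, but only G## uses the letter G, so it is the correct spelling here.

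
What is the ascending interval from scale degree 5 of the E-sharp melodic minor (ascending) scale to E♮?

diminished fourth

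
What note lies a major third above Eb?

G

E up a major third is G#, so the target letter is G.
From Eb, a major third is 4 semitones up: G.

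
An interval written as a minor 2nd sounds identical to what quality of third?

doubly diminished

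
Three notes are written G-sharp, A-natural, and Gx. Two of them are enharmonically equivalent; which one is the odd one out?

In 12-tone equal temperament, enharmonic equivalents share a pitch class. G# is pitch class 8; A is pitch class 9; G## is pitch class 9.
A and G## share pitch class 9, while G# is pitch class 8.

G#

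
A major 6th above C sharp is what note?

A sixth above C lands on the letter A.
A major sixth spans 9 semitones, so C# moves to pitch class 10. On the letter A that is A#.

A#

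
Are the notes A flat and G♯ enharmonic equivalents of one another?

Ab is pitch class 8; G# is pitch class 8.
All spellings map to pitch class 8, so they are enharmonically equivalent.

Yes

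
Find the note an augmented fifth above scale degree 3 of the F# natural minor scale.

E#

Scale degree 3 of F# natural minor is A.
An augmented fifth (8 semitones) above A lands on the letter E, giving E#.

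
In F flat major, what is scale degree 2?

The Fb major scale runs Fb Gb Ab Bbb Cb Db Eb.
Degree 2 is Gb.

Gb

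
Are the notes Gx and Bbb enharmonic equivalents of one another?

Yes

G## = pitch class 9 and Bbb = pitch class 9 — the same pitch class, so they are enharmonic equivalents.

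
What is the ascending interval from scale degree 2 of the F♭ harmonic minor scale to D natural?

augmented fifth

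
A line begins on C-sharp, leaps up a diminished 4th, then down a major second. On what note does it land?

Eb

A diminished fourth up from C# is F (letter F, 4 semitones up).
A major second down from F is Eb (letter E, 2 semitones down).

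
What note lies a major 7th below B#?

B down a major seventh is C, so the target letter is C.
From B#, a major seventh is 11 semitones down: C#.

C#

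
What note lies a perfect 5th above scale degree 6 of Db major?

F

Scale degree 6 of Db major is Bb.
A perfect fifth (7 semitones) above Bb lands on the letter F, giving F.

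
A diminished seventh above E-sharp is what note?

D

A seventh above E lands on the letter D.
A diminished seventh spans 9 semitones, so E# moves to pitch class 2. On the letter D that is D.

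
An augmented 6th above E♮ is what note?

C##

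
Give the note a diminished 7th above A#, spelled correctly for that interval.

G

A up a major seventh is G#, so the target letter is G.
From A#, a diminished seventh is 9 semitones up: G.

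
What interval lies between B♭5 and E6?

augmented fourth

The letter names run B→E, a span of 3 letter steps, so the interval is some kind of fourth.
Bb to E is 6 semitones. A perfect fourth is 5, so 6 makes it augmented.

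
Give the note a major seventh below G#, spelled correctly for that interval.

A

A seventh below G lands on the letter A.
A major seventh spans 11 semitones, so G# moves to pitch class 9. On the letter A that is A.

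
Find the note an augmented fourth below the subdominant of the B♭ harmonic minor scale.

Bbb

The subdominant of Bb harmonic minor is Eb.
An augmented fourth (6 semitones) below Eb lands on the letter B, giving Bbb.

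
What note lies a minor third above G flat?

G up a major third is B, so the target letter is B.
From Gb, a minor third is 3 semitones up: Bbb.

Bbb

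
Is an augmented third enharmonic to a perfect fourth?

An augmented third spans 5 semitones; a perfect fourth spans 5.
They are enharmonically equivalent.

Yes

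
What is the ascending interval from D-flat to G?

Counting letters D–E–F–G gives a fourth.
Db→G = 6 semitones, 1 wider than the perfect fourth (5), so augmented.

augmented fourth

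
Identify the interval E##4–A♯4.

The letter names run E→A, a span of 3 letter steps, so the interval is some kind of fourth.
E## to A# is 4 semitones. A perfect fourth is 5, so 4 makes it diminished.

diminished fourth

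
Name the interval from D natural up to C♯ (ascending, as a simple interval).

major seventh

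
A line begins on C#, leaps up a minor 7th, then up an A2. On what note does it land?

C##

A minor seventh up from C# is B (letter B, 10 semitones up).
An augmented second up from B is C## (letter C, 3 semitones up).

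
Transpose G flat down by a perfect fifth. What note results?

A fifth below G lands on the letter C.
A perfect fifth spans 7 semitones, so Gb moves to pitch class 11. On the letter C that is Cb.

Cb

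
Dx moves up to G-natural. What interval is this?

doubly diminished fourth

Counting letters D–E–F–G gives a fourth.
D##→G = 3 semitones, 2 narrower than the perfect fourth (5), so doubly diminished.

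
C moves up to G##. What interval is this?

doubly augmented fifth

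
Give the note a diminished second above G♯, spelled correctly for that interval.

A second above G lands on the letter A.
A diminished second spans 0 semitones, so G# moves to pitch class 8. On the letter A that is Ab.

Ab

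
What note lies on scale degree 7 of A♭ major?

G

The Ab major scale runs Ab Bb C Db Eb F G.
Degree 7 is G.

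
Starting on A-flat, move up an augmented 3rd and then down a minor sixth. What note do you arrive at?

E#

An augmented third up from Ab is C# (letter C, 5 semitones up).
A minor sixth down from C# is E# (letter E, 8 semitones down).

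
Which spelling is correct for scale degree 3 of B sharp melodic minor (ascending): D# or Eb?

Each scale degree takes a distinct letter name. Degree 3 of a scale on B must use the letter D.
D# and Eb are enharmonically the same pitch, but only D# uses the letter D, so it is the correct spelling here.

D#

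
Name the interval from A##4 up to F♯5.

diminished sixth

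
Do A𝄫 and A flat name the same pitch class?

Abb is pitch class 7; Ab is pitch class 8.
The pitch classes differ (7 vs. 8), so they are not enharmonic equivalents.

No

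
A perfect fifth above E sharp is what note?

B#

E up a perfect fifth is B, so the target letter is B.
From E#, a perfect fifth is 7 semitones up: B#.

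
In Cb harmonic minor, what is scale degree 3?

Degree 3 takes the letter 2 steps above C, which is E.
In harmonic minor, degree 3 sits 3 semitones above the tonic. Cb + 3 semitones is pitch class 2, spelled on E as Ebb.

Ebb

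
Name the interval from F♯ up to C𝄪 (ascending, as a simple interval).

augmented fifth

The letter names run F→C, a span of 4 letter steps, so the interval is some kind of fifth.
F# to C## is 8 semitones. A perfect fifth is 7, so 8 makes it augmented.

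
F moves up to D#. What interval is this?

The letter names run F→D, a span of 5 letter steps, so the interval is some kind of sixth.
F to D# is 10 semitones. A major sixth is 9, so 10 makes it augmented.

augmented sixth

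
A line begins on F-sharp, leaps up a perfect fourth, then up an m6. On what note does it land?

G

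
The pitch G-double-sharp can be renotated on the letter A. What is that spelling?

Plain A sits at the same pitch as G##, so on the letter A the same pitch needs a natural: A.

A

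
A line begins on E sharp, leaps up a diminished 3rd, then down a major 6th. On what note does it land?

Bb

A diminished third up from E# is G (letter G, 2 semitones up).
A major sixth down from G is Bb (letter B, 9 semitones down).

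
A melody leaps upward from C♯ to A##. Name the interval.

Counting letters C–D–E–F–G–A gives a sixth.
C#→A## = 10 semitones, 1 wider than the major sixth (9), so augmented.

augmented sixth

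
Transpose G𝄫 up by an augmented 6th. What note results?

Eb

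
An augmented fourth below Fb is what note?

F down a perfect fourth is C, so the target letter is C.
From Fb, an augmented fourth is 6 semitones down: Cbb.

Cbb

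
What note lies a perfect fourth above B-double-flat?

A fourth above B lands on the letter E.
A perfect fourth spans 5 semitones, so Bbb moves to pitch class 2. On the letter E that is Ebb.

Ebb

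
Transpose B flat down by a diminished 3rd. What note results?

G#

A third below B lands on the letter G.
A diminished third spans 2 semitones, so Bb moves to pitch class 8. On the letter G that is G#.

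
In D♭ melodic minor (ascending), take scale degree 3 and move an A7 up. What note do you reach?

E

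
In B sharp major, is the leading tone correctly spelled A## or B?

A##

Each scale degree takes a distinct letter name. Degree 7 of a scale on B must use the letter A.
A## and B are enharmonically the same pitch, but only A## uses the letter A, so it is the correct spelling here.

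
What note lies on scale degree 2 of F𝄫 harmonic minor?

Gbb

Degree 2 takes the letter 1 step above F, which is G.
In harmonic minor, degree 2 sits 2 semitones above the tonic. Fbb + 2 semitones is pitch class 5, spelled on G as Gbb.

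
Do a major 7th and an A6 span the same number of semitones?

No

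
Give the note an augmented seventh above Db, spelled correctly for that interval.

C#

D up a major seventh is C#, so the target letter is C.
From Db, an augmented seventh is 12 semitones up: C#.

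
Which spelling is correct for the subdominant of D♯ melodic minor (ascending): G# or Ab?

Each scale degree takes a distinct letter name. Degree 4 of a scale on D must use the letter G.
G# and Ab are enharmonically the same pitch, but only G# uses the letter G, so it is the correct spelling here.

G#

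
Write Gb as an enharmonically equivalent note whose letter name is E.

Gb is pitch class 6. The letter E alone is pitch class 4.
To reach pitch class 6 from E requires an offset of +2 semitones, i.e. double sharp: E##.

E##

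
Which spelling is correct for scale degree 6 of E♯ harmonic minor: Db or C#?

Each scale degree takes a distinct letter name. Degree 6 of a scale on E must use the letter C.
C# and Db are enharmonically the same pitch, but only C# uses the letter C, so it is the correct spelling here.

C#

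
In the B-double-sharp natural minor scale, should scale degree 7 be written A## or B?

A##

Each scale degree takes a distinct letter name. Degree 7 of a scale on B must use the letter A.
A## and B are enharmonically the same pitch, but only A## uses the letter A, so it is the correct spelling here.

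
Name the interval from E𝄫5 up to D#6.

The letter names run E→D, a span of 6 letter steps, so the interval is some kind of seventh.
Ebb to D# is 13 semitones. A major seventh is 11, so 13 makes it doubly augmented.

doubly augmented seventh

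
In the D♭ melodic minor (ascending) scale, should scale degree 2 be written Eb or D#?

Eb

Each scale degree takes a distinct letter name. Degree 2 of a scale on D must use the letter E.
Eb and D# are enharmonically the same pitch, but only Eb uses the letter E, so it is the correct spelling here.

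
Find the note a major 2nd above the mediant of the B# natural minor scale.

The mediant of B# natural minor is D#.
A major second (2 semitones) above D# lands on the letter E, giving E#.

E#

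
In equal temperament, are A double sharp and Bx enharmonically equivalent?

A## is pitch class 11; B## is pitch class 1.
The pitch classes differ (11 vs. 1), so they are not enharmonic equivalents.

No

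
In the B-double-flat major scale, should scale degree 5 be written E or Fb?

Each scale degree takes a distinct letter name. Degree 5 of a scale on B must use the letter F.
Fb and E are enharmonically the same pitch, but only Fb uses the letter F, so it is the correct spelling here.

Fb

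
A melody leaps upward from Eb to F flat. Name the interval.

minor second

Counting letters E–F gives a second.
Eb→Fb = 1 semitone, 1 narrower than the major second (2), so minor.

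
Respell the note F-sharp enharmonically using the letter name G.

Gb

F# is pitch class 6. The letter G alone is pitch class 7.
To reach pitch class 6 from G requires an offset of -1 semitone, i.e. flat: Gb.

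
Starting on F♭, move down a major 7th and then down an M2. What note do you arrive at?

Fbb

A major seventh down from Fb is Gbb (letter G, 11 semitones down).
A major second down from Gbb is Fbb (letter F, 2 semitones down).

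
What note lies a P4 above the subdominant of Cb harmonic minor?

Bbb

The subdominant of Cb harmonic minor is Fb.
A perfect fourth (5 semitones) above Fb lands on the letter B, giving Bbb.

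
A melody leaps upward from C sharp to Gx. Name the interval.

The letter names run C→G, a span of 4 letter steps, so the interval is some kind of fifth.
C# to G## is 8 semitones. A perfect fifth is 7, so 8 makes it augmented.

augmented fifth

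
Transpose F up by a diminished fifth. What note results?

F up a perfect fifth is C, so the target letter is C.
From F, a diminished fifth is 6 semitones up: Cb.

Cb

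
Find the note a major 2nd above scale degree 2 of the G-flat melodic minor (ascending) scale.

Scale degree 2 of Gb melodic minor (ascending) is Ab.
A major second (2 semitones) above Ab lands on the letter B, giving Bb.

Bb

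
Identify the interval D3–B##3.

doubly augmented sixth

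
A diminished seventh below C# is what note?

D##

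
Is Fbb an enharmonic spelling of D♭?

Fbb is pitch class 3; Db is pitch class 1.
The pitch classes differ (3 vs. 1), so they are not enharmonic equivalents.

No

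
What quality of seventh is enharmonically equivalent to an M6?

diminished

A major sixth spans 9 semitones.
A seventh spanning 9 semitones is diminished (the major seventh is 11).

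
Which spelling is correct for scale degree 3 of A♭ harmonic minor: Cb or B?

Cb

Each scale degree takes a distinct letter name. Degree 3 of a scale on A must use the letter C.
Cb and B are enharmonically the same pitch, but only Cb uses the letter C, so it is the correct spelling here.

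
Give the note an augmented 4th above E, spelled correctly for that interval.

A#

E up a perfect fourth is A, so the target letter is A.
From E, an augmented fourth is 6 semitones up: A#.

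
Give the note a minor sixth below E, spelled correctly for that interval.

G#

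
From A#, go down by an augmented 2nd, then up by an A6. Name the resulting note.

E#

An augmented second down from A# is G (letter G, 3 semitones down).
An augmented sixth up from G is E# (letter E, 10 semitones up).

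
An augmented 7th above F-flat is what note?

A seventh above F lands on the letter E.
An augmented seventh spans 12 semitones, so Fb moves to pitch class 4. On the letter E that is E.

E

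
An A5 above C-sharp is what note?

C up a perfect fifth is G, so the target letter is G.
From C#, an augmented fifth is 8 semitones up: G##.

G##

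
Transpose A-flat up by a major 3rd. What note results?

A third above A lands on the letter C.
A major third spans 4 semitones, so Ab moves to pitch class 0. On the letter C that is C.

C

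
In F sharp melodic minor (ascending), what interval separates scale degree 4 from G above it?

minor sixth

Scale degree 4 of F# melodic minor (ascending) is B.
B up to G: letters B→G make it a sixth; 8 semitones makes it minor.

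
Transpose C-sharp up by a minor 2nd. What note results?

D

A second above C lands on the letter D.
A minor second spans 1 semitone, so C# moves to pitch class 2. On the letter D that is D.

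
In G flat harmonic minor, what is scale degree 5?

Degree 5 takes the letter 4 steps above G, which is D.
In harmonic minor, degree 5 sits 7 semitones above the tonic. Gb + 7 semitones is pitch class 1, spelled on D as Db.

Db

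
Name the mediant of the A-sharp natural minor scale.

C#

Degree 3 takes the letter 2 steps above A, which is C.
In natural minor, degree 3 sits 3 semitones above the tonic. A# + 3 semitones is pitch class 1, spelled on C as C#.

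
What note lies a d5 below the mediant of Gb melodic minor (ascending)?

Eb

The mediant of Gb melodic minor (ascending) is Bbb.
A diminished fifth (6 semitones) below Bbb lands on the letter E, giving Eb.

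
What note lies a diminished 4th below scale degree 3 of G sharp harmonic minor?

F##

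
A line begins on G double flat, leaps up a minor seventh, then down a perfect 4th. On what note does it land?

A minor seventh up from Gbb is Fbb (letter F, 10 semitones up).
A perfect fourth down from Fbb is Cbb (letter C, 5 semitones down).

Cbb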